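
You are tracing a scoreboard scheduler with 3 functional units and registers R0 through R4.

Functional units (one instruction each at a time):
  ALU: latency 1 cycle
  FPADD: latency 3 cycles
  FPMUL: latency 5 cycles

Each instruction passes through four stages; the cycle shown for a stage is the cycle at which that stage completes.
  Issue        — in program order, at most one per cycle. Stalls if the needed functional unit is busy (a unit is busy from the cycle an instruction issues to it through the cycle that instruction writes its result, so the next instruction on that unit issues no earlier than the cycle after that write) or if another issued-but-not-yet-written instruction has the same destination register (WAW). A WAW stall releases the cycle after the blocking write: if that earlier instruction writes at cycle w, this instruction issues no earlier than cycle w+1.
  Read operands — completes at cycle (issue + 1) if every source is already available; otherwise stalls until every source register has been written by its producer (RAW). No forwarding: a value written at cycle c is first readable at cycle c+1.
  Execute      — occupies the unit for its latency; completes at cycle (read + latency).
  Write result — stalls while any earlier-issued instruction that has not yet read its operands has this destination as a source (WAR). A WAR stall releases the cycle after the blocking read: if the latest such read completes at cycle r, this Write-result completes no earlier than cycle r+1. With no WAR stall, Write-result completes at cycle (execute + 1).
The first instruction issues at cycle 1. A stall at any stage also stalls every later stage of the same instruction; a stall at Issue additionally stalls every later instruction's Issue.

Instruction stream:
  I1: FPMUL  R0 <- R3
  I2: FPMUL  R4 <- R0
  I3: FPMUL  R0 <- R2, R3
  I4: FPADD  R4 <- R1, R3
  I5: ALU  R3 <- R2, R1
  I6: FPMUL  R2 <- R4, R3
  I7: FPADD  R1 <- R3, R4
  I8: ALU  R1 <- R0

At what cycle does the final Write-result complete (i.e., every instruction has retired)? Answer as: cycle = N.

cycle 1: I1 issues→FPMUL
cycle 2: I1 reads
cycle 7: I1 exec-done
cycle 8: I1 writes R0
cycle 9: I2 issues→FPMUL
cycle 10: I2 reads
cycle 15: I2 exec-done
cycle 16: I2 writes R4
cycle 17: I3 issues→FPMUL
cycle 18: I3 reads, I4 issues→FPADD
cycle 19: I4 reads, I5 issues→ALU
cycle 20: I5 reads
cycle 21: I5 exec-done
cycle 22: I4 exec-done, I5 writes R3
cycle 23: I3 exec-done, I4 writes R4
cycle 24: I3 writes R0
cycle 25: I6 issues→FPMUL
cycle 26: I6 reads, I7 issues→FPADD
cycle 27: I7 reads
cycle 30: I7 exec-done
cycle 31: I6 exec-done, I7 writes R1
cycle 32: I6 writes R2, I8 issues→ALU
cycle 33: I8 reads
cycle 34: I8 exec-done
cycle 35: I8 writes R1

cycle = 35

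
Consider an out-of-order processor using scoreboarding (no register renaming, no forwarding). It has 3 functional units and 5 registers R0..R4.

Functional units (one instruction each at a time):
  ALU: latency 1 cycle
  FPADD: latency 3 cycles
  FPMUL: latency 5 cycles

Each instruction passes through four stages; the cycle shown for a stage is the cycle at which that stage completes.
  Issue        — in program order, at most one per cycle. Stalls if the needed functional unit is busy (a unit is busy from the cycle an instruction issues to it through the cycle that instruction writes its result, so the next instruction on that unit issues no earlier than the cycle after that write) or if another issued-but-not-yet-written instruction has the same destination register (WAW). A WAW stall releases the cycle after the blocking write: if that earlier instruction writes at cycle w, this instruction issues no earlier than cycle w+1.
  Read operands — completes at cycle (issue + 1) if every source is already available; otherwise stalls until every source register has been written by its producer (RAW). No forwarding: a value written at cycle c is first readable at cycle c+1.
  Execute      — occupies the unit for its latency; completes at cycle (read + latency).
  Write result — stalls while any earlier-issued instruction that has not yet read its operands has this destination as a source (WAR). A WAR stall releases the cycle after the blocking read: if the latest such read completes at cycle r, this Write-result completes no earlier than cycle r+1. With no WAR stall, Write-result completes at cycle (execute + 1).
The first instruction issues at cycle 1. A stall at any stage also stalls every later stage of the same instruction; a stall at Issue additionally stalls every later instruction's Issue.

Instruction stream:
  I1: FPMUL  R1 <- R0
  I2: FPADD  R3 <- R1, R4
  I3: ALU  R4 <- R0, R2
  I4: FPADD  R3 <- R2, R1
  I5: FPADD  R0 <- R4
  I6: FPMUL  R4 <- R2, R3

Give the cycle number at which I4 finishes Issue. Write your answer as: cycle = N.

cycle = 14

I1: IS=1 RO=2 EX=7 WR=8
I2: IS=2 RO=9 EX=12 WR=13  [RAW R1: wait I1 write@8]
I3: IS=3 RO=4 EX=5 WR=10  [WAR R4: wait I2 read@9]
I4: IS=14 RO=15 EX=18 WR=19  [struct: FPADD busy until I2 writes@13]
I5: IS=20 RO=21 EX=24 WR=25  [struct: FPADD busy until I4 writes@19]
I6: IS=21 RO=22 EX=27 WR=28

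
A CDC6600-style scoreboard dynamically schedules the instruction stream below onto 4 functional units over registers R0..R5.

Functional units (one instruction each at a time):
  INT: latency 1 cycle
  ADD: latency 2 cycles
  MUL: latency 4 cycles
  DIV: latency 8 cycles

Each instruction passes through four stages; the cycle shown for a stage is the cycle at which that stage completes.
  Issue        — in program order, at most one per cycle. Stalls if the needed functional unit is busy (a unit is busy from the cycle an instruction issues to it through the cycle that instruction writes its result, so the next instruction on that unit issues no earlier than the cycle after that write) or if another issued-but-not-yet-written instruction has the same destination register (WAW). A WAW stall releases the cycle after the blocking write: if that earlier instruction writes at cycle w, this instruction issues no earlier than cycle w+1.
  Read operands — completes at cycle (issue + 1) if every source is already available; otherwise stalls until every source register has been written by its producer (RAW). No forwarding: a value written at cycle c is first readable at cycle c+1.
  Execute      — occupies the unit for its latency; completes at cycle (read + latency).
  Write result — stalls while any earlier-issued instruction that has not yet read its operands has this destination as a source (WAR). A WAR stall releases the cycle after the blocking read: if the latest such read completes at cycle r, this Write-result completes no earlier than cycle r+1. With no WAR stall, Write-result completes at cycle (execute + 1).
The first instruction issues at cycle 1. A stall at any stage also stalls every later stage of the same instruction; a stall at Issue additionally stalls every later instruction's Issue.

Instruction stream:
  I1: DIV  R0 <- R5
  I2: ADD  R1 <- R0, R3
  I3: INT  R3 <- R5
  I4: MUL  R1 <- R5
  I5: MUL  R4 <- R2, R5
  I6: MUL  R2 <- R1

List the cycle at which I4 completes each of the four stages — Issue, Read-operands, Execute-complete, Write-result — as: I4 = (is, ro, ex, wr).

I4 = (16, 17, 21, 22)

I1  is:1  ro:2  ex:10  wr:11
I2  is:2  ro:12  ex:14  wr:15  — RAW R0: wait I1 write@11
I3  is:3  ro:4  ex:5  wr:13  — WAR R3: wait I2 read@12
I4  is:16  ro:17  ex:21  wr:22  — WAW R1: wait I2 write@15
I5  is:23  ro:24  ex:28  wr:29  — struct: MUL busy until I4 writes@22
I6  is:30  ro:31  ex:35  wr:36  — struct: MUL busy until I5 writes@29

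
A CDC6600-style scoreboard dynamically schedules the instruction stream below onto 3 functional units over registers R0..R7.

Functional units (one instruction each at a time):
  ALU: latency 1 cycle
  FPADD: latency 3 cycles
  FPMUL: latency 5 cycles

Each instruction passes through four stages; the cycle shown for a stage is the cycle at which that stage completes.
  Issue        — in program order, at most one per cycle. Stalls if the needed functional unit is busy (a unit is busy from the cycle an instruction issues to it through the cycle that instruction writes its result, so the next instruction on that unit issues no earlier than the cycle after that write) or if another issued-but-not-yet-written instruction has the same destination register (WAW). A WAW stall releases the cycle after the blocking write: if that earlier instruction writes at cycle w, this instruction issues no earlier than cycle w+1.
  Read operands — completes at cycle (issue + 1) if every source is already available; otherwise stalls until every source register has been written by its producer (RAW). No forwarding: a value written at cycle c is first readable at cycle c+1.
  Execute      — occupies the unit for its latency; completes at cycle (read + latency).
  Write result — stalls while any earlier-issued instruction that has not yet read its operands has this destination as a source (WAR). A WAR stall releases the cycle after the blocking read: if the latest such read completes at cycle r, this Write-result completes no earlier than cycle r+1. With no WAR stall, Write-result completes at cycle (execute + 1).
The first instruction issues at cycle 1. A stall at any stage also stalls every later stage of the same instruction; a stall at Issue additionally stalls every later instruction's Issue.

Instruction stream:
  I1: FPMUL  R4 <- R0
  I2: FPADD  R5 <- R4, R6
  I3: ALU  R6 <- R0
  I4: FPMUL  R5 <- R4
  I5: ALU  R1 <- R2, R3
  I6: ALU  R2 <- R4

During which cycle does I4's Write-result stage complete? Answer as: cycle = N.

1) issue 1, read 2, done 7, write 8
2) issue 2, read 9, done 12, write 13  <RAW R4: wait I1 write@8>
3) issue 3, read 4, done 5, write 10  <WAR R6: wait I2 read@9>
4) issue 14, read 15, done 20, write 21  <WAW R5: wait I2 write@13>
5) issue 15, read 16, done 17, write 18
6) issue 19, read 20, done 21, write 22  <struct: ALU busy until I5 writes@18>

cycle = 21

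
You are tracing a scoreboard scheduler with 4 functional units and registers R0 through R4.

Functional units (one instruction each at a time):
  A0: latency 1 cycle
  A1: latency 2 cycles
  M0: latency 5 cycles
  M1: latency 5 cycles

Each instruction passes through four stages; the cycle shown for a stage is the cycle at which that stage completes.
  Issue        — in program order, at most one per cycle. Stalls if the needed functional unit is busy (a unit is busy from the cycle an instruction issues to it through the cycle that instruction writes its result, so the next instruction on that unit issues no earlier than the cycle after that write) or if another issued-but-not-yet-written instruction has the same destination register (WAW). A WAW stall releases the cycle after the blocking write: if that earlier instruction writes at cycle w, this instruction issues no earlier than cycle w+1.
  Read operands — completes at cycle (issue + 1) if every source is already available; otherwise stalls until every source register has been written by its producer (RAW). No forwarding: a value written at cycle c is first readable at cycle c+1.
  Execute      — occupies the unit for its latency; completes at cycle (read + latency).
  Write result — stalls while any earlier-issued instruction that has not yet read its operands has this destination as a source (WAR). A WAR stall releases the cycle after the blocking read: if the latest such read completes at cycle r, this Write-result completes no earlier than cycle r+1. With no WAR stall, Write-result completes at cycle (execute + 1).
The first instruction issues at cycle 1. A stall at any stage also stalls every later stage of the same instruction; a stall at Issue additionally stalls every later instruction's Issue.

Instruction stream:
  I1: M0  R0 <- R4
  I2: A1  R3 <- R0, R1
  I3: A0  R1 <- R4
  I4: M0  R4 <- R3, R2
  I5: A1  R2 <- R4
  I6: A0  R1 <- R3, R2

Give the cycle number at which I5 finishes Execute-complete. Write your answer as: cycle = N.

  I1 | 1 | 2 | 7 | 8
  I2 | 2 | 9 | 11 | 12   RAW R0: wait I1 write@8
  I3 | 3 | 4 | 5 | 10   WAR R1: wait I2 read@9
  I4 | 9 | 13 | 18 | 19   struct: M0 busy until I1 writes@8 · RAW R3: wait I2 write@12
  I5 | 13 | 20 | 22 | 23   struct: A1 busy until I2 writes@12 · RAW R4: wait I4 write@19
  I6 | 14 | 24 | 25 | 26   RAW R2: wait I5 write@23

cycle = 22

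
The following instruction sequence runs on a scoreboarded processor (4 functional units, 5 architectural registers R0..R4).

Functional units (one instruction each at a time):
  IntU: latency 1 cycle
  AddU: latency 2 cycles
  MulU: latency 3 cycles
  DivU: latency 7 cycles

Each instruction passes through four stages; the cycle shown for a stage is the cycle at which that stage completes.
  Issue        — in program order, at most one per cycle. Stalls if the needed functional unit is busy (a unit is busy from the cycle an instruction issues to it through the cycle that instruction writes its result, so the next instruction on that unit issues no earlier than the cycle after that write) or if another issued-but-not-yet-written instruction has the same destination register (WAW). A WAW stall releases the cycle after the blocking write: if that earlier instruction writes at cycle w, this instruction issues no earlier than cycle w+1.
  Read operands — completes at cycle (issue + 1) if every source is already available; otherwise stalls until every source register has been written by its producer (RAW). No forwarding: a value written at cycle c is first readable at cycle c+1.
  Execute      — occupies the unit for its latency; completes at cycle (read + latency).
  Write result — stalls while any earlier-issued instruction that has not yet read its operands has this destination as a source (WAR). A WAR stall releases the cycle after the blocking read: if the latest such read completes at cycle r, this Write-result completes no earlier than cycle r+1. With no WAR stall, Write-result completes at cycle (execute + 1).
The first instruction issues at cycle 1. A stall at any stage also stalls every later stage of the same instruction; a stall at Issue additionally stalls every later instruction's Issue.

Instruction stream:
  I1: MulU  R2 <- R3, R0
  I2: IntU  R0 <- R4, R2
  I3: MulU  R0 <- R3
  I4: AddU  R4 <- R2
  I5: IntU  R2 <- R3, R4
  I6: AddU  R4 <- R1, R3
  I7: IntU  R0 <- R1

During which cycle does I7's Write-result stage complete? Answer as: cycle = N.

1) issue 1, read 2, done 5, write 6
2) issue 2, read 7, done 8, write 9  <RAW R2: wait I1 write@6>
3) issue 10, read 11, done 14, write 15  <WAW R0: wait I2 write@9>
4) issue 11, read 12, done 14, write 15
5) issue 12, read 16, done 17, write 18  <RAW R4: wait I4 write@15>
6) issue 16, read 17, done 19, write 20  <struct: AddU busy until I4 writes@15>
7) issue 19, read 20, done 21, write 22  <struct: IntU busy until I5 writes@18>

cycle = 22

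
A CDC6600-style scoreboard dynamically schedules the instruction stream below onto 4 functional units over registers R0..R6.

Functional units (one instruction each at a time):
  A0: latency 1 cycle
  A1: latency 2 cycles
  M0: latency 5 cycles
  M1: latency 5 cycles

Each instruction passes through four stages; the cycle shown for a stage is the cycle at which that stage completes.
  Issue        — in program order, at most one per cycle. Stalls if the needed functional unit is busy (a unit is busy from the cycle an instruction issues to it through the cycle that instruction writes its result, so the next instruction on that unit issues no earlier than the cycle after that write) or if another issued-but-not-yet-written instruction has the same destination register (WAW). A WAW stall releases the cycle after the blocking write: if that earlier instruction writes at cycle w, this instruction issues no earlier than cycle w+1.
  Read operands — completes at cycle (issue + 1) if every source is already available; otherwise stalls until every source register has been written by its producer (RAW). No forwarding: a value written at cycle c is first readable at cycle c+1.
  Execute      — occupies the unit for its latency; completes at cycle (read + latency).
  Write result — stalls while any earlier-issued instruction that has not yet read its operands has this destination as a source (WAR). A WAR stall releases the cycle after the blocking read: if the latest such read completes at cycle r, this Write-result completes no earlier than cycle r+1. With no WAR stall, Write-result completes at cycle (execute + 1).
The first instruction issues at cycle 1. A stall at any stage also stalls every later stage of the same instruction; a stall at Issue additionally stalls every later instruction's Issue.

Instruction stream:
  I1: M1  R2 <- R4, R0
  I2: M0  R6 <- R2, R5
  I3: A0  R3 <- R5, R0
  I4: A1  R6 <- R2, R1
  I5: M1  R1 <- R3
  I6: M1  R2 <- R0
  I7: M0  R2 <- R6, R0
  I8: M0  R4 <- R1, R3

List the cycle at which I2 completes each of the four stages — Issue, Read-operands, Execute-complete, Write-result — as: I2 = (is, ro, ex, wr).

t=1  I1 dispatched to M1
t=2  I1 operands ready · I2 dispatched to M0
t=3  I3 dispatched to A0
t=4  I3 operands ready
t=5  I3 complete
t=6  R3←I3
t=7  I1 complete
t=8  R2←I1
t=9  I2 operands ready
t=14  I2 complete
t=15  R6←I2
t=16  I4 dispatched to A1
t=17  I4 operands ready · I5 dispatched to M1
t=18  I5 operands ready
t=19  I4 complete
t=20  R6←I4
t=23  I5 complete
t=24  R1←I5
t=25  I6 dispatched to M1
t=26  I6 operands ready
t=31  I6 complete
t=32  R2←I6
t=33  I7 dispatched to M0
t=34  I7 operands ready
t=39  I7 complete
t=40  R2←I7
t=41  I8 dispatched to M0
t=42  I8 operands ready
t=47  I8 complete
t=48  R4←I8

I2 = (2, 9, 14, 15)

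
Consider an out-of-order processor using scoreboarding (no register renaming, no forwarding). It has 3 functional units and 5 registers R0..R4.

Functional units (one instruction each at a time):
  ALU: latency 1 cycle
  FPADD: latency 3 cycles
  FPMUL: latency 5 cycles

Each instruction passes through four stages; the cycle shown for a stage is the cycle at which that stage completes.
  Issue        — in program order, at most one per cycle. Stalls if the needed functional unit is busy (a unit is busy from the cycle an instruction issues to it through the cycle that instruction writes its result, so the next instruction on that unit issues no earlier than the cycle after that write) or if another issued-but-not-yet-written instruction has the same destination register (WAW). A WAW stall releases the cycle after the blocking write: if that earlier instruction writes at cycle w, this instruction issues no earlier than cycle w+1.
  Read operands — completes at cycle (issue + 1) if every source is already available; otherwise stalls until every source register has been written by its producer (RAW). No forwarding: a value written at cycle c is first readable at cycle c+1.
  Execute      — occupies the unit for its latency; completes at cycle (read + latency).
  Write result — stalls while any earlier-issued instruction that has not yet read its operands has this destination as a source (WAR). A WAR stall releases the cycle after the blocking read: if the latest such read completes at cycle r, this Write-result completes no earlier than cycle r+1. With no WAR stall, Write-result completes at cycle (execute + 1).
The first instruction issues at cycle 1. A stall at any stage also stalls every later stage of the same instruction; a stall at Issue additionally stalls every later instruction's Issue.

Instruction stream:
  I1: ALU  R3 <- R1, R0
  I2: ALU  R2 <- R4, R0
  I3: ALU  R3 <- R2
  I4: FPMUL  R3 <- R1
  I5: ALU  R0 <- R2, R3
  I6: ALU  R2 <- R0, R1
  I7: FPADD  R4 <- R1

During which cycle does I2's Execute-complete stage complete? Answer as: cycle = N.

cycle = 7

[1] I1→ALU
[2] I1 RO
[3] I1 EX
[4] I1 WR R3
[5] I2→ALU
[6] I2 RO
[7] I2 EX
[8] I2 WR R2
[9] I3→ALU
[10] I3 RO
[11] I3 EX
[12] I3 WR R3
[13] I4→FPMUL
[14] I4 RO · I5→ALU
[19] I4 EX
[20] I4 WR R3
[21] I5 RO
[22] I5 EX
[23] I5 WR R0
[24] I6→ALU
[25] I6 RO · I7→FPADD
[26] I6 EX · I7 RO
[27] I6 WR R2
[29] I7 EX
[30] I7 WR R4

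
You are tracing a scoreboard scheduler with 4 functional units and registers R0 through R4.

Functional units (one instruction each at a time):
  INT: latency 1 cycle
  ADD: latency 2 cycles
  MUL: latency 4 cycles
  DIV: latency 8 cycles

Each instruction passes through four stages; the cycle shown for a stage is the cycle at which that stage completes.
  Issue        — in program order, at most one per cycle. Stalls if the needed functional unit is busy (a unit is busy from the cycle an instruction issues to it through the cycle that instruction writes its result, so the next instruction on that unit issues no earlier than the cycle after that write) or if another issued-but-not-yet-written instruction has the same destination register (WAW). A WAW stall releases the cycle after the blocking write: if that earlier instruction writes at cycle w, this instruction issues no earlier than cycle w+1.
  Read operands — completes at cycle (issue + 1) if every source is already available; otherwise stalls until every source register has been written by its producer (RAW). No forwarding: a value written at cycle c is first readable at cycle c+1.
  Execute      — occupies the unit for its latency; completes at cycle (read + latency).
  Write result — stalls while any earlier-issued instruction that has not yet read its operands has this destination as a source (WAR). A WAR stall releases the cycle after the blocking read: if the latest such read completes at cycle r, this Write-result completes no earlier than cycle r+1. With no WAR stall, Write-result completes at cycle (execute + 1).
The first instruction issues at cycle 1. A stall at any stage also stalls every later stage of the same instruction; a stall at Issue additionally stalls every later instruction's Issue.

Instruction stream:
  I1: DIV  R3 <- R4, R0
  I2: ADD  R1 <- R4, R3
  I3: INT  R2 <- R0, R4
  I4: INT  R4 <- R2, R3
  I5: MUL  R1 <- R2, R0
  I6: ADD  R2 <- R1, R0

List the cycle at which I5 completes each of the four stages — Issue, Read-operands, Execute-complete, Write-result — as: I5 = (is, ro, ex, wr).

I5 = (16, 17, 21, 22)

I1: IS=1 RO=2 EX=10 WR=11
I2: IS=2 RO=12 EX=14 WR=15  [RAW R3: wait I1 write@11]
I3: IS=3 RO=4 EX=5 WR=6
I4: IS=7 RO=12 EX=13 WR=14  [struct: INT busy until I3 writes@6; RAW R3: wait I1 write@11]
I5: IS=16 RO=17 EX=21 WR=22  [WAW R1: wait I2 write@15]
I6: IS=17 RO=23 EX=25 WR=26  [RAW R1: wait I5 write@22]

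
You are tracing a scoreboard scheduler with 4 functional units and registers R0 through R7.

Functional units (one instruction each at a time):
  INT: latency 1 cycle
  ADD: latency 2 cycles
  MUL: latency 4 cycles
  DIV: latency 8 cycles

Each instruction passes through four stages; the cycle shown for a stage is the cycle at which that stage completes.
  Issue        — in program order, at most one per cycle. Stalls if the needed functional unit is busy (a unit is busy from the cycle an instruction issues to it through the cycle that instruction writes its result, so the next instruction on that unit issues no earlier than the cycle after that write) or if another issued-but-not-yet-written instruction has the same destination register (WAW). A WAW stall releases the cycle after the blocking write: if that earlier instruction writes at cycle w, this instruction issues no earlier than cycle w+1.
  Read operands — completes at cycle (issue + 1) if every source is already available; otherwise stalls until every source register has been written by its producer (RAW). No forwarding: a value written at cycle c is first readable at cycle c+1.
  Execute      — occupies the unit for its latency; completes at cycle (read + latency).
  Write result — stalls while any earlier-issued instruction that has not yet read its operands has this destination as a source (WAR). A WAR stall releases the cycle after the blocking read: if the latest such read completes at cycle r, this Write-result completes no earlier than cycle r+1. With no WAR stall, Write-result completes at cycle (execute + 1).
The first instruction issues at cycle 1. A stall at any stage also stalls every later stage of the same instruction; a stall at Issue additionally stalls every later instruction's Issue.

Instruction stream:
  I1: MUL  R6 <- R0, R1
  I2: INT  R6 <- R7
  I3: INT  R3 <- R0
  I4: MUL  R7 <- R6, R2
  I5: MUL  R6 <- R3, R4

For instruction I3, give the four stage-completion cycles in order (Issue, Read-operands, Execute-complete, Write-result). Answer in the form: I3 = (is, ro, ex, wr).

I3 = (12, 13, 14, 15)

t=1  I1 issues→MUL
t=2  I1 reads
t=6  I1 exec-done
t=7  I1 writes R6
t=8  I2 issues→INT
t=9  I2 reads
t=10  I2 exec-done
t=11  I2 writes R6
t=12  I3 issues→INT
t=13  I3 reads | I4 issues→MUL
t=14  I3 exec-done | I4 reads
t=15  I3 writes R3
t=18  I4 exec-done
t=19  I4 writes R7
t=20  I5 issues→MUL
t=21  I5 reads
t=25  I5 exec-done
t=26  I5 writes R6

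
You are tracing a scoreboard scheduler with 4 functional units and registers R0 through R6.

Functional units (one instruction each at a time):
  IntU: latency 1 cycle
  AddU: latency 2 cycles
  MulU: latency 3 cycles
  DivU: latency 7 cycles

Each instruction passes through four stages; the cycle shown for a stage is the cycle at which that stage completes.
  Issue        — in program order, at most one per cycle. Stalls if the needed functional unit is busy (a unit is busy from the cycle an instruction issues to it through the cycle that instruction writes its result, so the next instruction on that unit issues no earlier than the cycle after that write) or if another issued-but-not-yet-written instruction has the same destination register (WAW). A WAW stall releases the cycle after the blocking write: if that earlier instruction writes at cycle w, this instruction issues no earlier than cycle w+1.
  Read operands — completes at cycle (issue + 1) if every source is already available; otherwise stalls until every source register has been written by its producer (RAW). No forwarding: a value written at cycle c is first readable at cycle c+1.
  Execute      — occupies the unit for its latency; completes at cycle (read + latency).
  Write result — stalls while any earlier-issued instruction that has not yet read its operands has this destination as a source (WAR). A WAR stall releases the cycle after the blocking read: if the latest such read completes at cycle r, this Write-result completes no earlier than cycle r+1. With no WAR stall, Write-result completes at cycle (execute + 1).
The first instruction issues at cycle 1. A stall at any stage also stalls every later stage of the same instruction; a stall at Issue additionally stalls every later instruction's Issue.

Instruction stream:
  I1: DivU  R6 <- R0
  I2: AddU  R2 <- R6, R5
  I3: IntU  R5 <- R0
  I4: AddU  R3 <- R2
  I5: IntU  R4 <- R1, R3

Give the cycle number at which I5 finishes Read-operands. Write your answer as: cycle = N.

c1: issue I1 (DivU)
c2: I1 read-ops · issue I2 (AddU)
c3: issue I3 (IntU)
c4: I3 read-ops
c5: I3 finished on IntU
c9: I1 finished on DivU
c10: I1→R6
c11: I2 read-ops
c12: I3→R5
c13: I2 finished on AddU
c14: I2→R2
c15: issue I4 (AddU)
c16: I4 read-ops · issue I5 (IntU)
c18: I4 finished on AddU
c19: I4→R3
c20: I5 read-ops
c21: I5 finished on IntU
c22: I5→R4

cycle = 20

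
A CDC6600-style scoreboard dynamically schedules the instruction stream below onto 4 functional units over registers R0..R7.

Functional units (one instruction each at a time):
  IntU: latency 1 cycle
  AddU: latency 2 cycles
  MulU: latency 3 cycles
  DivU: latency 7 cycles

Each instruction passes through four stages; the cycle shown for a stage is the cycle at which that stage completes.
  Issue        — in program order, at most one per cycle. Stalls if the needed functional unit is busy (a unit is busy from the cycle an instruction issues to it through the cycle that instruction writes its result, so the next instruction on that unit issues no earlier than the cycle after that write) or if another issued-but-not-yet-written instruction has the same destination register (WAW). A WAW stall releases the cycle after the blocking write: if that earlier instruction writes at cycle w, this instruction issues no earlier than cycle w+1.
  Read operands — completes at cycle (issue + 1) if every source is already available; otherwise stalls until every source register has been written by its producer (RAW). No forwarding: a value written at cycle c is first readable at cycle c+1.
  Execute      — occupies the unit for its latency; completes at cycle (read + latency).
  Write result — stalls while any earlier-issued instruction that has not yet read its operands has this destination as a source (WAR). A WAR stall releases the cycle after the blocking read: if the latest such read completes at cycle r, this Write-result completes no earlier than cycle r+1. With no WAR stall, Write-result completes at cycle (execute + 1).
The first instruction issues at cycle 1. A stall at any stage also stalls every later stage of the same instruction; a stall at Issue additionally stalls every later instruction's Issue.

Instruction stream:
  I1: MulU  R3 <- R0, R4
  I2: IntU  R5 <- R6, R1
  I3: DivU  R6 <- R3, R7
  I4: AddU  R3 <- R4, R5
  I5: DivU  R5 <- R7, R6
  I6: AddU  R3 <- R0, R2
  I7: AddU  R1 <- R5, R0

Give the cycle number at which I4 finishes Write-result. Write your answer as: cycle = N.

cycle 1: issue I1 (MulU)
cycle 2: I1 read-ops; issue I2 (IntU)
cycle 3: I2 read-ops; issue I3 (DivU)
cycle 4: I2 finished on IntU
cycle 5: I1 finished on MulU; I2→R5
cycle 6: I1→R3
cycle 7: I3 read-ops; issue I4 (AddU)
cycle 8: I4 read-ops
cycle 10: I4 finished on AddU
cycle 11: I4→R3
cycle 14: I3 finished on DivU
cycle 15: I3→R6
cycle 16: issue I5 (DivU)
cycle 17: I5 read-ops; issue I6 (AddU)
cycle 18: I6 read-ops
cycle 20: I6 finished on AddU
cycle 21: I6→R3
cycle 22: issue I7 (AddU)
cycle 24: I5 finished on DivU
cycle 25: I5→R5
cycle 26: I7 read-ops
cycle 28: I7 finished on AddU
cycle 29: I7→R1

cycle = 11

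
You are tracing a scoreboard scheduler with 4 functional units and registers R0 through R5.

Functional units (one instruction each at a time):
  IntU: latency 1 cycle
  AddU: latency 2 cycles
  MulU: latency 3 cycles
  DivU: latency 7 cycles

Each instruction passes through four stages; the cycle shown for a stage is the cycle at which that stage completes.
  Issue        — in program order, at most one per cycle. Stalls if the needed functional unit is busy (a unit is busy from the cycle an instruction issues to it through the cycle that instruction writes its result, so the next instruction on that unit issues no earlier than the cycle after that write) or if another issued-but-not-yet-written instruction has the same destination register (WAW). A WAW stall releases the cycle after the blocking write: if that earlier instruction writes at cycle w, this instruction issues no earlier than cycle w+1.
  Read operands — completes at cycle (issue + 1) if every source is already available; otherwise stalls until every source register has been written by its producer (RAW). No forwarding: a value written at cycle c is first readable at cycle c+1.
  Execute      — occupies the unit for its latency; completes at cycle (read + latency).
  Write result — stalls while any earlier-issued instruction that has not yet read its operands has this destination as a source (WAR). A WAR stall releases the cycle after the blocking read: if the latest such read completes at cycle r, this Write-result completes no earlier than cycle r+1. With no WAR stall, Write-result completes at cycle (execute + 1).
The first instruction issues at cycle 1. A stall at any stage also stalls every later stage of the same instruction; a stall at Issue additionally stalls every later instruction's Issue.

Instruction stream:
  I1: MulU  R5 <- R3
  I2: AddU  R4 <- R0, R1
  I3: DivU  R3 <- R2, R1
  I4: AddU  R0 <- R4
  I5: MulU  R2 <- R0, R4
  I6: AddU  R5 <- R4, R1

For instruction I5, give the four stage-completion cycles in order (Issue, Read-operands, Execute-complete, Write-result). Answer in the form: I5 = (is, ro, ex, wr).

c1: I1 issues→MulU
c2: I1 reads, I2 issues→AddU
c3: I2 reads, I3 issues→DivU
c4: I3 reads
c5: I1 exec-done, I2 exec-done
c6: I1 writes R5, I2 writes R4
c7: I4 issues→AddU
c8: I4 reads, I5 issues→MulU
c10: I4 exec-done
c11: I3 exec-done, I4 writes R0
c12: I3 writes R3, I5 reads, I6 issues→AddU
c13: I6 reads
c15: I5 exec-done, I6 exec-done
c16: I5 writes R2, I6 writes R5

I5 = (8, 12, 15, 16)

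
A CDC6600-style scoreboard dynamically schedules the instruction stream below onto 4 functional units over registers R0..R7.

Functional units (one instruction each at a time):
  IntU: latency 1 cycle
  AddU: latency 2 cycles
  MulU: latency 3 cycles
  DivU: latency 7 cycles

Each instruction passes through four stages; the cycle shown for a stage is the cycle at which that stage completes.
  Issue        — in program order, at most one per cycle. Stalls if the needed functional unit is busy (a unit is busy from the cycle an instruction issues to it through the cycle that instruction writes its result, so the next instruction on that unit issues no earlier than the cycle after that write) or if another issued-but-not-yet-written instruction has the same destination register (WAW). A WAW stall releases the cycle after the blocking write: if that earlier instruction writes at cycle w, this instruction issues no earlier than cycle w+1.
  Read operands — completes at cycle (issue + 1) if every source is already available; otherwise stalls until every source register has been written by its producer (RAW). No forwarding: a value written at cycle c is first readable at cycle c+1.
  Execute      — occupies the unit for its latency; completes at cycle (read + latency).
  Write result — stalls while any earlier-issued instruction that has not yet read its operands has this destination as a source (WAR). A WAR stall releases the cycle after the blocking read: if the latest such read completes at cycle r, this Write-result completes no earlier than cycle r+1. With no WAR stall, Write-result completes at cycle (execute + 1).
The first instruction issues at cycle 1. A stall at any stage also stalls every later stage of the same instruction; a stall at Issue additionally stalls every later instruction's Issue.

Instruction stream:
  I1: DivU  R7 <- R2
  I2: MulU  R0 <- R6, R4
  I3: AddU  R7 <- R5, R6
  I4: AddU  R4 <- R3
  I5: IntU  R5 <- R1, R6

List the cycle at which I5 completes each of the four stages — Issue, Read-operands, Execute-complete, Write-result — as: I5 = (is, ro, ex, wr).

I5 = (17, 18, 19, 20)

[1] I1→DivU
[2] I1 RO; I2→MulU
[3] I2 RO
[6] I2 EX
[7] I2 WR R0
[9] I1 EX
[10] I1 WR R7
[11] I3→AddU
[12] I3 RO
[14] I3 EX
[15] I3 WR R7
[16] I4→AddU
[17] I4 RO; I5→IntU
[18] I5 RO
[19] I4 EX; I5 EX
[20] I4 WR R4; I5 WR R5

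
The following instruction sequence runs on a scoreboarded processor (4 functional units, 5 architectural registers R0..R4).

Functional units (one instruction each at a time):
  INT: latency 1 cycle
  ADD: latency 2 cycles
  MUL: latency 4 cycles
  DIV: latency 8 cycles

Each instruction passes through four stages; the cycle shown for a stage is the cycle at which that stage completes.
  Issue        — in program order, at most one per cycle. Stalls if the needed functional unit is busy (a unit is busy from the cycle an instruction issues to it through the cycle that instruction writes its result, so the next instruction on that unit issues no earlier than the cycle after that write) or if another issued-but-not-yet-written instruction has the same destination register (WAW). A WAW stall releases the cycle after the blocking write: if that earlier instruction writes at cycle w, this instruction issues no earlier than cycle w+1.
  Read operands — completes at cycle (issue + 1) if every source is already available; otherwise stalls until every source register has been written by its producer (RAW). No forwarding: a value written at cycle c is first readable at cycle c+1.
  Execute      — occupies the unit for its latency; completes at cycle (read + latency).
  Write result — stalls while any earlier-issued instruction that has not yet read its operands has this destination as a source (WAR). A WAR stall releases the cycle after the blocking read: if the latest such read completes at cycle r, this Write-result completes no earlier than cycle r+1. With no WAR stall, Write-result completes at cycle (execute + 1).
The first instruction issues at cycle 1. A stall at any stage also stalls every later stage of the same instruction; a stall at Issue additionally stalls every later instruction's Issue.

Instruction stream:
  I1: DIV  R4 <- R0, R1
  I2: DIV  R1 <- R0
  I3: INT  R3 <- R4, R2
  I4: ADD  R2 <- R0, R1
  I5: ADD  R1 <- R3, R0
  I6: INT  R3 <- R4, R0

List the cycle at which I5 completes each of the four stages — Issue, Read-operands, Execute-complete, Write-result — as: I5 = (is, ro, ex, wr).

I5 = (27, 28, 30, 31)

c1: issue I1 (DIV)
c2: I1 read-ops
c10: I1 finished on DIV
c11: I1→R4
c12: issue I2 (DIV)
c13: I2 read-ops · issue I3 (INT)
c14: I3 read-ops · issue I4 (ADD)
c15: I3 finished on INT
c16: I3→R3
c21: I2 finished on DIV
c22: I2→R1
c23: I4 read-ops
c25: I4 finished on ADD
c26: I4→R2
c27: issue I5 (ADD)
c28: I5 read-ops · issue I6 (INT)
c29: I6 read-ops
c30: I5 finished on ADD · I6 finished on INT
c31: I5→R1 · I6→R3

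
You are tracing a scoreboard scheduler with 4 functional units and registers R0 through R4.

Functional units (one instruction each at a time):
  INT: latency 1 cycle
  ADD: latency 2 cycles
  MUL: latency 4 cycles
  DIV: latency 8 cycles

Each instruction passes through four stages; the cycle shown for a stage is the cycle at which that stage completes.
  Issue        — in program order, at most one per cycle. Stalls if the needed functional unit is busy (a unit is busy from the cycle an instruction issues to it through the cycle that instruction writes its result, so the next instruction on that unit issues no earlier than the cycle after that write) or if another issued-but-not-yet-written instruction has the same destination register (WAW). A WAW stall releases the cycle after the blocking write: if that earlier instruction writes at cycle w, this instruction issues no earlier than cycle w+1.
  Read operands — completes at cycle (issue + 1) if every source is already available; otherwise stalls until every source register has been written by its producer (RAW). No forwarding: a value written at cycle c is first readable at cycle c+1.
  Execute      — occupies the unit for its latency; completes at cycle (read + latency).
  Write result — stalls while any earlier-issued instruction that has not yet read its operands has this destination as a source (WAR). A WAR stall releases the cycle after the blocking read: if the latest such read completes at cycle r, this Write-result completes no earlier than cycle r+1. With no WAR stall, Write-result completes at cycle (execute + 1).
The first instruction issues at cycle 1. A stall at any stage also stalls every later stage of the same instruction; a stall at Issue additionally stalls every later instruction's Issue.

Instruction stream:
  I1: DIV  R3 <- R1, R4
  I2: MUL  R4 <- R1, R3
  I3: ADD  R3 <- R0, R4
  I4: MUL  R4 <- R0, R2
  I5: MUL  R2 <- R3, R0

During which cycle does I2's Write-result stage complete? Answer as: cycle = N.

cycle = 17

I1  is:1  ro:2  ex:10  wr:11
I2  is:2  ro:12  ex:16  wr:17  — RAW R3: wait I1 write@11
I3  is:12  ro:18  ex:20  wr:21  — WAW R3: wait I1 write@11, RAW R4: wait I2 write@17
I4  is:18  ro:19  ex:23  wr:24  — struct: MUL busy until I2 writes@17
I5  is:25  ro:26  ex:30  wr:31  — struct: MUL busy until I4 writes@24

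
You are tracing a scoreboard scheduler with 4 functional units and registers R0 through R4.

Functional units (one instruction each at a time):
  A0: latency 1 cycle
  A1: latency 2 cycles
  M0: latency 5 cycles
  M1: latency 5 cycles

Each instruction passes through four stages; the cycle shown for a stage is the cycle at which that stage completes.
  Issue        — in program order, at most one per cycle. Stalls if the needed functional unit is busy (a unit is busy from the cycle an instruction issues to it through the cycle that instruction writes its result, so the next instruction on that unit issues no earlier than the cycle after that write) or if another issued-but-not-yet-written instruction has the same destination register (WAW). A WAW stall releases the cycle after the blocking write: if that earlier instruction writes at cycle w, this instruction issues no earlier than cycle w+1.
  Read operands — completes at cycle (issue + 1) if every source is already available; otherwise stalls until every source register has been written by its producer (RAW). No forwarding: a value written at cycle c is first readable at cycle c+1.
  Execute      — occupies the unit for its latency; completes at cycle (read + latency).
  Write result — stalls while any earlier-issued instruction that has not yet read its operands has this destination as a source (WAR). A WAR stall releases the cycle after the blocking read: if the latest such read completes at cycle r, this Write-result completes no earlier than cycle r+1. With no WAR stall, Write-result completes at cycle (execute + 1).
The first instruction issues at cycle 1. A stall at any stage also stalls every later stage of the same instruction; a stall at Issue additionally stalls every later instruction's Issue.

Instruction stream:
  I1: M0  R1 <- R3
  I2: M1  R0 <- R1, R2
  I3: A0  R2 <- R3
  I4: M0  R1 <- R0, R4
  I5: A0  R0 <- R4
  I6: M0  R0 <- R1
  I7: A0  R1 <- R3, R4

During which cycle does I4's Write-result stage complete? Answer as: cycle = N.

cycle = 22

t=1  issue I1 (M0)
t=2  I1 read-ops; issue I2 (M1)
t=3  issue I3 (A0)
t=4  I3 read-ops
t=5  I3 finished on A0
t=7  I1 finished on M0
t=8  I1→R1
t=9  I2 read-ops; issue I4 (M0)
t=10  I3→R2
t=14  I2 finished on M1
t=15  I2→R0
t=16  I4 read-ops; issue I5 (A0)
t=17  I5 read-ops
t=18  I5 finished on A0
t=19  I5→R0
t=21  I4 finished on M0
t=22  I4→R1
t=23  issue I6 (M0)
t=24  I6 read-ops; issue I7 (A0)
t=25  I7 read-ops
t=26  I7 finished on A0
t=27  I7→R1
t=29  I6 finished on M0
t=30  I6→R0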